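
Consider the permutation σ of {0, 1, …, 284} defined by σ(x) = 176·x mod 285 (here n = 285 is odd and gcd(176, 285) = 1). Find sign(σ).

Trace 161: π^k(161) = [161, 121, 206, 61, 191, 271, 101] for k=0..6.
The orbit structure of x ↦ 176x mod 285: 30 orbits of sizes [18, 18, 18, 18, 18, 18, 18, 18, 18, 18, 9, 9, 9, 9, 9, 9, 9, 9, 9, 9, 2, 2, 2, 2, 2, 1, 1, 1, 1, 1].
30 cycles on 285: each ℓ→(−1)^(ℓ−1), product (−1)^255 = -1.

-1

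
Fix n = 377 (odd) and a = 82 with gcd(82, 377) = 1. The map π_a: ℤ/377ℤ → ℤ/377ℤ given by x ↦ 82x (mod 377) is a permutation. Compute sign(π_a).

Orbit of 257 under x↦82x: [257, 339, 277, 94, 168, 204, 140]… (length divides ord_377(82)).
Cycle lengths of π_82 on ℤ/377ℤ: [42, 42, 42, 42, 42, 42, 42, 42, 7, 7, 7, 7, 6, 6, 1]; 15 cycles in total.
n − c = 377 − 15 = 362; sign = (−1)^362 = +1.

+1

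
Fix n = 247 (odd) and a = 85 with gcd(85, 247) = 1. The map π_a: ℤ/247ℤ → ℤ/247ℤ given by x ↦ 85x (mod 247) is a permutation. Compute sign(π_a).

Start at x=144: 144 → 137 → 36 → 96 → 9 → 24 → 64 → … (one orbit).
Cycle type of π: 36×6 + 12 + 9×2 + 1; total 10 cycles.
sign(π) = (−1)^{n − #cycles} = (−1)^{247−10} = (−1)^237 = -1.
(85|247)_J = -1 (Zolotarev's lemma cross-check).

-1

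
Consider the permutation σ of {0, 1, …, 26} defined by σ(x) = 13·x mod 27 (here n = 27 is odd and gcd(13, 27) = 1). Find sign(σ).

Orbit of 7 under x↦13x: [7, 10, 22, 16, 19, 4, 25]… (length divides ord_27(13)).
Decompose π into cycles: lengths [9, 9, 3, 3, 1, 1, 1] (7 cycles, including the fixed point 0).
With 7 cycles on 27 points, sign = (−1)^{27−7} = +1.

+1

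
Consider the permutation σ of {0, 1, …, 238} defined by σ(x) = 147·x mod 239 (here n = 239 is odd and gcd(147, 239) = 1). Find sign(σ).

+1

Orbit of 182 under x↦147x: [182, 225, 93, 48, 125, 211, 186]… (length divides ord_239(147)).
Cycle lengths of π_147 on ℤ/239ℤ: [119, 119, 1]; 3 cycles in total.
sign(π) = (−1)^{n − #cycles} = (−1)^{239−3} = (−1)^236 = +1.
Zolotarev: (147|239) = +1, matching the cycle-count sign.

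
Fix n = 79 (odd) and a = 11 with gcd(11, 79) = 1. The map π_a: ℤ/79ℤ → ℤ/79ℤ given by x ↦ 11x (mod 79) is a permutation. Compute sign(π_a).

+1

Trace 19: π^k(19) = [19, 51, 8, 9, 20, 62, 50] for k=0..6.
3 cycles of lengths [39, 39, 1].
n − c = 79 − 3 = 76; sign = (−1)^76 = +1.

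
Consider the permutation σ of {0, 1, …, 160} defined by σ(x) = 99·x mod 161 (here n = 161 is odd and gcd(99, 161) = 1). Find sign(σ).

Trace 99: π^k(99) = [99, 141, 113, 78, 155, 50, 120] for k=0..6.
Cycle lengths of π_99 on ℤ/161ℤ: [22, 22, 22, 22, 22, 22, 22, 1, 1, 1, 1, 1, 1, 1]; 14 cycles in total.
With 14 cycles on 161 points, sign = (−1)^{161−14} = -1.
(99|161)_J = -1 (Zolotarev's lemma cross-check).

-1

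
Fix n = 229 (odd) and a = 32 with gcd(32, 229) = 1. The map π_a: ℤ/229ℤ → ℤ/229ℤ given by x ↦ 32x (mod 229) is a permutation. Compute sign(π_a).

-1

Start at x=203: 203 → 84 → 169 → 141 → 161 → 114 → 213 → … (one orbit).
Decompose π into cycles: lengths [76, 76, 76, 1] (4 cycles, including the fixed point 0).
229 − 4 = 225 transpositions; sign(π) = (−1)^225 = -1.
The Jacobi symbol (32|229) = -1 (Zolotarev) agrees.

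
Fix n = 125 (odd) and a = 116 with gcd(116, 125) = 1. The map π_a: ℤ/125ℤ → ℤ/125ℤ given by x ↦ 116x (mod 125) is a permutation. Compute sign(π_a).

Orbit of 26 under x↦116x: [26, 16, 106, 46, 86, 101, 91]… (length divides ord_125(116)).
Cycle type of π: 25×4 + 5×4 + 1×5; total 13 cycles.
With 13 cycles on 125 points, sign = (−1)^{125−13} = +1.
(116|125)_J = +1 (Zolotarev's lemma cross-check).

+1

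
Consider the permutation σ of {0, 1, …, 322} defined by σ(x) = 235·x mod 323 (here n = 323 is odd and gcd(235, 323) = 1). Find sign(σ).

Orbit of 83 under x↦235x: [83, 125, 305, 292, 144, 248, 140]… (length divides ord_323(235)).
π_235 has 14 disjoint cycles with lengths [48, 48, 48, 48, 48, 48, 16, 3, 3, 3, 3, 3, 3, 1] on {0,…,322}.
Σ(ℓ_i−1) = 323−14 = 309; sign = (−1)^309 = -1.

-1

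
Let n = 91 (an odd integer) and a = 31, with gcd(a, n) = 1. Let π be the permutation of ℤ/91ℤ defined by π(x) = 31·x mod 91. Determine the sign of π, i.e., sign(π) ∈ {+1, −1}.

Orbit of 53 under x↦31x: [53, 5, 64, 73, 79, 83, 25]… (length divides ord_91(31)).
Cycle type of π: 12×6 + 6 + 4×3 + 1; total 11 cycles.
Σ(ℓ_i−1) = 91−11 = 80; sign = (−1)^80 = +1.
The Jacobi symbol (31|91) = +1 (Zolotarev) agrees.

+1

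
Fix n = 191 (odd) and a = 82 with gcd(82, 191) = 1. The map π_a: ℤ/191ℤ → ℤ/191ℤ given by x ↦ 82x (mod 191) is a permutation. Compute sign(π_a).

Start at x=49: 49 → 7 → 1 → 82 → 39 → 142 → 184 → … (one orbit).
Cycle type of π: 10×19 + 1; total 20 cycles.
191 − 20 = 171 transpositions; sign(π) = (−1)^171 = -1.
Via Zolotarev, sign(π_{82}) = (82|191) = -1.

-1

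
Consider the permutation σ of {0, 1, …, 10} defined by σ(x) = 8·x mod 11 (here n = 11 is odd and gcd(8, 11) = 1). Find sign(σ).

Orbit of 7 under x↦8x: [7, 1, 8, 9, 6, 4, 10]… (length divides ord_11(8)).
The orbit structure of x ↦ 8x mod 11: 2 orbits of sizes [10, 1].
Σ(ℓ_i−1) = 11−2 = 9; sign = (−1)^9 = -1.

-1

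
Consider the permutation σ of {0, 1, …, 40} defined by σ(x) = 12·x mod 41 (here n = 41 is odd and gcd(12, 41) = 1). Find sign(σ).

-1

Trace 3: π^k(3) = [3, 36, 22, 18, 11, 9, 26] for k=0..6.
π_12 has 2 disjoint cycles with lengths [40, 1] on {0,…,40}.
41 − 2 = 39 transpositions; sign(π) = (−1)^39 = -1.
Check: (12/41) = -1 by Zolotarev.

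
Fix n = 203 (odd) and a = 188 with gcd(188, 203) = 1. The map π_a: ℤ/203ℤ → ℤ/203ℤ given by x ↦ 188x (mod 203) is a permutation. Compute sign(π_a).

+1

Orbit of 188 under x↦188x: [188, 22, 76, 78, 48, 92, 41]… (length divides ord_203(188)).
Decompose π into cycles: lengths [28, 28, 28, 28, 28, 28, 28, 2, 2, 2, 1] (11 cycles, including the fixed point 0).
With 11 cycles on 203 points, sign = (−1)^{203−11} = +1.
Check: (188/203) = +1 by Zolotarev.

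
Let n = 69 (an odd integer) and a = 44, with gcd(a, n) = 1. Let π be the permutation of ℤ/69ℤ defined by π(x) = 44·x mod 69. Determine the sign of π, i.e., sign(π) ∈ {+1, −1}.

+1

Start at x=4: 4 → 38 → 16 → 14 → 64 → 56 → 49 → … (one orbit).
5 cycles of lengths [22, 22, 22, 2, 1].
n − c = 69 − 5 = 64; sign = (−1)^64 = +1.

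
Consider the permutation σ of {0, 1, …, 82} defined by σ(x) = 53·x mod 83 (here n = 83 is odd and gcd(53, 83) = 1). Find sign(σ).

-1

Trace 34: π^k(34) = [34, 59, 56, 63, 19, 11, 2] for k=0..6.
Cycle type of π: 82 + 1; total 2 cycles.
sign(π) = (−1)^{n − #cycles} = (−1)^{83−2} = (−1)^81 = -1.
Via Zolotarev, sign(π_{53}) = (53|83) = -1.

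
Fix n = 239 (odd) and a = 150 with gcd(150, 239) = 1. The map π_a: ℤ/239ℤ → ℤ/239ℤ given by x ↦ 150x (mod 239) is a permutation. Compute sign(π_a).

+1

Orbit of 61 under x↦150x: [61, 68, 162, 161, 11, 216, 135]… (length divides ord_239(150)).
Decompose π into cycles: lengths [119, 119, 1] (3 cycles, including the fixed point 0).
239 − 3 = 236 transpositions; sign(π) = (−1)^236 = +1.
Check: (150/239) = +1 by Zolotarev.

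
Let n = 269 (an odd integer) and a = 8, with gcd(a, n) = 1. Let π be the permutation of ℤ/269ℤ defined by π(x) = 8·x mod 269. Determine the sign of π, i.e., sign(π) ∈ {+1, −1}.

-1

Trace 137: π^k(137) = [137, 20, 160, 204, 18, 144, 76] for k=0..6.
The orbit structure of x ↦ 8x mod 269: 2 orbits of sizes [268, 1].
With 2 cycles on 269 points, sign = (−1)^{269−2} = -1.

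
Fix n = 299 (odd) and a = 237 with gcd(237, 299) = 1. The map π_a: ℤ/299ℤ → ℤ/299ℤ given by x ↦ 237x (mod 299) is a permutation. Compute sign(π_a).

Trace 48: π^k(48) = [48, 14, 29, 295, 248, 172, 100] for k=0..6.
Cycle type of π: 66×4 + 22 + 3×4 + 1; total 10 cycles.
Σ(ℓ_i−1) = 299−10 = 289; sign = (−1)^289 = -1.
(237|299)_J = -1 (Zolotarev's lemma cross-check).

-1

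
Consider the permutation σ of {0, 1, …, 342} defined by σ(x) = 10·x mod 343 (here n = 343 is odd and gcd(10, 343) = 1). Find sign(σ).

Trace 190: π^k(190) = [190, 185, 135, 321, 123, 201, 295] for k=0..6.
Decompose π into cycles: lengths [294, 42, 6, 1] (4 cycles, including the fixed point 0).
sign(π) = (−1)^{n − #cycles} = (−1)^{343−4} = (−1)^339 = -1.

-1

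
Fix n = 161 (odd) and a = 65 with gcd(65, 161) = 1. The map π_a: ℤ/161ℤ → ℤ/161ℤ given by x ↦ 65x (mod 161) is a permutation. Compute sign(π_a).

Orbit of 60 under x↦65x: [60, 36, 86, 116, 134, 16, 74]… (length divides ord_161(65)).
The orbit structure of x ↦ 65x mod 161: 6 orbits of sizes [66, 66, 22, 3, 3, 1].
With 6 cycles on 161 points, sign = (−1)^{161−6} = -1.
Check: (65/161) = -1 by Zolotarev.

-1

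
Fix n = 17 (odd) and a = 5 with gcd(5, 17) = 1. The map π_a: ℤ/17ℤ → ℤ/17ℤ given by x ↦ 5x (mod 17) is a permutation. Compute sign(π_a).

-1

Trace 12: π^k(12) = [12, 9, 11, 4, 3, 15, 7] for k=0..6.
2 cycles of lengths [16, 1].
17 − 2 = 15 transpositions; sign(π) = (−1)^15 = -1.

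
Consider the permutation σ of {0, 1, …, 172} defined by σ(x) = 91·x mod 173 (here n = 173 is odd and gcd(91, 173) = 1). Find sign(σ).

Start at x=113: 113 → 76 → 169 → 155 → 92 → 68 → 133 → … (one orbit).
π_91 has 2 disjoint cycles with lengths [172, 1] on {0,…,172}.
sign(π) = (−1)^{n − #cycles} = (−1)^{173−2} = (−1)^171 = -1.
Zolotarev: (91|173) = -1, matching the cycle-count sign.

-1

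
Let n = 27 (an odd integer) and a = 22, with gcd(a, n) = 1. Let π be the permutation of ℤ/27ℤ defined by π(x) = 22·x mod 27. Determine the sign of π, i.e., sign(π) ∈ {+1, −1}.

Start at x=7: 7 → 19 → 13 → 16 → 1 → 22 → 25 → … (one orbit).
7 cycles of lengths [9, 9, 3, 3, 1, 1, 1].
With 7 cycles on 27 points, sign = (−1)^{27−7} = +1.

+1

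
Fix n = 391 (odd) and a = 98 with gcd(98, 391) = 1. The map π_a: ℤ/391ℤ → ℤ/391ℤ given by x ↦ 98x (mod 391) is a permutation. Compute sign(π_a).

Start at x=140: 140 → 35 → 302 → 271 → 361 → 188 → 47 → … (one orbit).
15 cycles of lengths [44, 44, 44, 44, 44, 44, 44, 44, 11, 11, 4, 4, 4, 4, 1].
n − c = 391 − 15 = 376; sign = (−1)^376 = +1.
(98|391)_J = +1 (Zolotarev's lemma cross-check).

+1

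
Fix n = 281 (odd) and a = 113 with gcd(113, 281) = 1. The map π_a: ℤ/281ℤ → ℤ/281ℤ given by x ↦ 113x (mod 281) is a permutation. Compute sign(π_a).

Orbit of 193 under x↦113x: [193, 172, 47, 253, 208, 181, 221]… (length divides ord_281(113)).
π_113 has 6 disjoint cycles with lengths [56, 56, 56, 56, 56, 1] on {0,…,280}.
sign(π) = (−1)^{n − #cycles} = (−1)^{281−6} = (−1)^275 = -1.

-1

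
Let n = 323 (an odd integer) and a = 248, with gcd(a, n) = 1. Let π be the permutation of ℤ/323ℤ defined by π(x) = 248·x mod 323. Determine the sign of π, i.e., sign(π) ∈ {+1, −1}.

Start at x=58: 58 → 172 → 20 → 115 → 96 → 229 → 267 → … (one orbit).
Cycle lengths of π_248 on ℤ/323ℤ: [16, 16, 16, 16, 16, 16, 16, 16, 16, 16, 16, 16, 16, 16, 16, 16, 16, 16, 16, 1, 1, 1, 1, 1, 1, 1, 1, 1, 1, 1, 1, 1, 1, 1, 1, 1, 1, 1]; 38 cycles in total.
n − c = 323 − 38 = 285; sign = (−1)^285 = -1.
(248|323)_J = -1 (Zolotarev's lemma cross-check).

-1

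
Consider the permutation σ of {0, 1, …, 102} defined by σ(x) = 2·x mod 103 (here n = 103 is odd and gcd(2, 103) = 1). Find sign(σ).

+1

Trace 32: π^k(32) = [32, 64, 25, 50, 100, 97, 91] for k=0..6.
The orbit structure of x ↦ 2x mod 103: 3 orbits of sizes [51, 51, 1].
With 3 cycles on 103 points, sign = (−1)^{103−3} = +1.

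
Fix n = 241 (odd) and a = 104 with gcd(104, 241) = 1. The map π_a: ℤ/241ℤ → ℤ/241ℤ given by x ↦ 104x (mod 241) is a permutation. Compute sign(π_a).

-1

Start at x=50: 50 → 139 → 237 → 66 → 116 → 14 → 10 → … (one orbit).
The orbit structure of x ↦ 104x mod 241: 2 orbits of sizes [240, 1].
sign(π) = (−1)^{n − #cycles} = (−1)^{241−2} = (−1)^239 = -1.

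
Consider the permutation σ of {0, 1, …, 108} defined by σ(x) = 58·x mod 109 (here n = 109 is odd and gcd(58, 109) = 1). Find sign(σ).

-1

Start at x=79: 79 → 4 → 14 → 49 → 8 → 28 → 98 → … (one orbit).
π_58 has 2 disjoint cycles with lengths [108, 1] on {0,…,108}.
2 cycles on 109: each ℓ→(−1)^(ℓ−1), product (−1)^107 = -1.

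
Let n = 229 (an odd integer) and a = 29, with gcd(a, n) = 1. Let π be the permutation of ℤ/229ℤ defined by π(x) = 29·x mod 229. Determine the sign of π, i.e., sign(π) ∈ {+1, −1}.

Trace 101: π^k(101) = [101, 181, 211, 165, 205, 220, 197] for k=0..6.
Decompose π into cycles: lengths [228, 1] (2 cycles, including the fixed point 0).
With 2 cycles on 229 points, sign = (−1)^{229−2} = -1.
Check: (29/229) = -1 by Zolotarev.

-1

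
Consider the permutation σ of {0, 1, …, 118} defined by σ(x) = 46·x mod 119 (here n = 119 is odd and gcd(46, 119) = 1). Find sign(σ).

Start at x=18: 18 → 114 → 8 → 11 → 30 → 71 → 53 → … (one orbit).
6 cycles of lengths [48, 48, 16, 3, 3, 1].
n − c = 119 − 6 = 113; sign = (−1)^113 = -1.

-1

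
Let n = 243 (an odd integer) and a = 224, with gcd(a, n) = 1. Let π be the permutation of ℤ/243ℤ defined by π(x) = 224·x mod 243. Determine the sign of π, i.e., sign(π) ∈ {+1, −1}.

-1

Start at x=55: 55 → 170 → 172 → 134 → 127 → 17 → 163 → … (one orbit).
The orbit structure of x ↦ 224x mod 243: 14 orbits of sizes [54, 54, 54, 18, 18, 18, 6, 6, 6, 2, 2, 2, 2, 1].
With 14 cycles on 243 points, sign = (−1)^{243−14} = -1.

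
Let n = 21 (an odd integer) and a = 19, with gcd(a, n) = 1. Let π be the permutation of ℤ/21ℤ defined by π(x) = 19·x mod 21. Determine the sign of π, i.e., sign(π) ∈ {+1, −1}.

Orbit of 16 under x↦19x: [16, 10, 1, 19, 4, 13]… (length divides ord_21(19)).
6 cycles of lengths [6, 6, 6, 1, 1, 1].
21 − 6 = 15 transpositions; sign(π) = (−1)^15 = -1.
Via Zolotarev, sign(π_{19}) = (19|21) = -1.

-1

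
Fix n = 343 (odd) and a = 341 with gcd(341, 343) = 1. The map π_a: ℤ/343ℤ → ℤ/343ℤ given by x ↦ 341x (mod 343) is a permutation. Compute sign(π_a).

Orbit of 265 under x↦341x: [265, 156, 31, 281, 124, 95, 153]… (length divides ord_343(341)).
4 cycles of lengths [294, 42, 6, 1].
Σ(ℓ_i−1) = 343−4 = 339; sign = (−1)^339 = -1.
Check: (341/343) = -1 by Zolotarev.

-1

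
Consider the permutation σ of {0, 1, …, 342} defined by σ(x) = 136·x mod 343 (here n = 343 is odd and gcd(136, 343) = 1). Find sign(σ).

Trace 239: π^k(239) = [239, 262, 303, 48, 11, 124, 57] for k=0..6.
π_136 has 4 disjoint cycles with lengths [294, 42, 6, 1] on {0,…,342}.
4 cycles on 343: each ℓ→(−1)^(ℓ−1), product (−1)^339 = -1.
(136|343)_J = -1 (Zolotarev's lemma cross-check).

-1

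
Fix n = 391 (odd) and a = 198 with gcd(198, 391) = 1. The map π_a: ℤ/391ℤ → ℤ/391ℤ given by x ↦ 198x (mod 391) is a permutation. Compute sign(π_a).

+1

Trace 225: π^k(225) = [225, 367, 331, 241, 16, 40, 100] for k=0..6.
5 cycles of lengths [176, 176, 22, 16, 1].
Σ(ℓ_i−1) = 391−5 = 386; sign = (−1)^386 = +1.
Via Zolotarev, sign(π_{198}) = (198|391) = +1.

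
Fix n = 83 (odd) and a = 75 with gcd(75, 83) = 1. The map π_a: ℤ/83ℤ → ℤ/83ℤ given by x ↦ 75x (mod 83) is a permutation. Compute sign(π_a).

Start at x=25: 25 → 49 → 23 → 65 → 61 → 10 → 3 → … (one orbit).
Cycle lengths of π_75 on ℤ/83ℤ: [41, 41, 1]; 3 cycles in total.
3 cycles on 83: each ℓ→(−1)^(ℓ−1), product (−1)^80 = +1.
(75|83)_J = +1 (Zolotarev's lemma cross-check).

+1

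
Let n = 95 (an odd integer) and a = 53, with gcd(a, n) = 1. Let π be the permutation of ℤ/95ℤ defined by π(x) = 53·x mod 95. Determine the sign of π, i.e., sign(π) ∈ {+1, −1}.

+1

Orbit of 33 under x↦53x: [33, 39, 72, 16, 88, 9, 2]… (length divides ord_95(53)).
5 cycles of lengths [36, 36, 18, 4, 1].
Σ(ℓ_i−1) = 95−5 = 90; sign = (−1)^90 = +1.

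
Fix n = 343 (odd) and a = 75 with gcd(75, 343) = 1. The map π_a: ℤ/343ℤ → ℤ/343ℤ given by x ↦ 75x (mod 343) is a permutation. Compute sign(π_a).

Orbit of 95 under x↦75x: [95, 265, 324, 290, 141, 285, 109]… (length divides ord_343(75)).
Cycle lengths of π_75 on ℤ/343ℤ: [294, 42, 6, 1]; 4 cycles in total.
sign(π) = (−1)^{n − #cycles} = (−1)^{343−4} = (−1)^339 = -1.
(75|343)_J = -1 (Zolotarev's lemma cross-check).

-1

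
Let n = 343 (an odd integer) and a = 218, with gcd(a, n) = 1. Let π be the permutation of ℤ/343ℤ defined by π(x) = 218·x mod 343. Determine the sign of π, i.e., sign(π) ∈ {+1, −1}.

Start at x=253: 253 → 274 → 50 → 267 → 239 → 309 → 134 → … (one orbit).
Cycle lengths of π_218 on ℤ/343ℤ: [49, 49, 49, 49, 49, 49, 7, 7, 7, 7, 7, 7, 1, 1, 1, 1, 1, 1, 1]; 19 cycles in total.
19 cycles on 343: each ℓ→(−1)^(ℓ−1), product (−1)^324 = +1.

+1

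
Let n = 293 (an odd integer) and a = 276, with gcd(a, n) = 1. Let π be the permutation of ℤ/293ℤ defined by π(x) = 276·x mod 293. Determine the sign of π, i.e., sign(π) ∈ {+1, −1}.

Orbit of 247 under x↦276x: [247, 196, 184, 95, 143, 206, 14]… (length divides ord_293(276)).
Cycle type of π: 146×2 + 1; total 3 cycles.
3 cycles on 293: each ℓ→(−1)^(ℓ−1), product (−1)^290 = +1.
Zolotarev: (276|293) = +1, matching the cycle-count sign.

+1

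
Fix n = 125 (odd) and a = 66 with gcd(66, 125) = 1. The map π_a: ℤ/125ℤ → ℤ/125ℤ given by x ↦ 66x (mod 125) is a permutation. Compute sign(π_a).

Start at x=56: 56 → 71 → 61 → 26 → 91 → 6 → 21 → … (one orbit).
13 cycles of lengths [25, 25, 25, 25, 5, 5, 5, 5, 1, 1, 1, 1, 1].
With 13 cycles on 125 points, sign = (−1)^{125−13} = +1.
Zolotarev: (66|125) = +1, matching the cycle-count sign.

+1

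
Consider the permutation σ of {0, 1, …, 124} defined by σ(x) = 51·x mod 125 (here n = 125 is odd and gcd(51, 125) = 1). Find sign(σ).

+1

Start at x=76: 76 → 1 → 51 → 101 → 26 → 76 (one orbit).
45 cycles of lengths [5, 5, 5, 5, 5, 5, 5, 5, 5, 5, 5, 5, 5, 5, 5, 5, 5, 5, 5, 5, 1, 1, 1, 1, 1, 1, 1, 1, 1, 1, 1, 1, 1, 1, 1, 1, 1, 1, 1, 1, 1, 1, 1, 1, 1].
sign(π) = (−1)^{n − #cycles} = (−1)^{125−45} = (−1)^80 = +1.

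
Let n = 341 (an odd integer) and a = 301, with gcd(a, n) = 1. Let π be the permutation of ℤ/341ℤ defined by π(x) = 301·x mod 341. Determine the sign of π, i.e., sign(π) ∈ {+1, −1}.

Start at x=257: 257 → 291 → 295 → 135 → 56 → 147 → 258 → … (one orbit).
Cycle type of π: 30×11 + 5×2 + 1; total 14 cycles.
sign(π) = (−1)^{n − #cycles} = (−1)^{341−14} = (−1)^327 = -1.

-1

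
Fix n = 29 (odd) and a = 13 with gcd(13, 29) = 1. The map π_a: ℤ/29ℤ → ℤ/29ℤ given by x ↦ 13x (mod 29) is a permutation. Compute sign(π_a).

Trace 4: π^k(4) = [4, 23, 9, 1, 13, 24, 22] for k=0..6.
Decompose π into cycles: lengths [14, 14, 1] (3 cycles, including the fixed point 0).
n − c = 29 − 3 = 26; sign = (−1)^26 = +1.
Zolotarev: (13|29) = +1, matching the cycle-count sign.

+1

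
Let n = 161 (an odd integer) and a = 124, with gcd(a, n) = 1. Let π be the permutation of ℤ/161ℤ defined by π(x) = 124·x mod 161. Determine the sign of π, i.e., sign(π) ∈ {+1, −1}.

-1

Start at x=78: 78 → 12 → 39 → 6 → 100 → 3 → 50 → … (one orbit).
π_124 has 6 disjoint cycles with lengths [66, 66, 11, 11, 6, 1] on {0,…,160}.
n − c = 161 − 6 = 155; sign = (−1)^155 = -1.
Zolotarev: (124|161) = -1, matching the cycle-count sign.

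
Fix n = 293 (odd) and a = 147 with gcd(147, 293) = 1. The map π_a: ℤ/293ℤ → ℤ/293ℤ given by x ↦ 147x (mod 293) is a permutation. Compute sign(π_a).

Trace 1: π^k(1) = [1, 147, 220, 110, 55, 174, 87] for k=0..6.
Decompose π into cycles: lengths [292, 1] (2 cycles, including the fixed point 0).
2 cycles on 293: each ℓ→(−1)^(ℓ−1), product (−1)^291 = -1.
Zolotarev: (147|293) = -1, matching the cycle-count sign.

-1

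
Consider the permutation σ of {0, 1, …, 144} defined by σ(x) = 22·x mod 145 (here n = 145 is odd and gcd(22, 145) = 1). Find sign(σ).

-1

Start at x=81: 81 → 42 → 54 → 28 → 36 → 67 → 24 → … (one orbit).
Cycle lengths of π_22 on ℤ/145ℤ: [28, 28, 28, 28, 14, 14, 4, 1]; 8 cycles in total.
Σ(ℓ_i−1) = 145−8 = 137; sign = (−1)^137 = -1.
Via Zolotarev, sign(π_{22}) = (22|145) = -1.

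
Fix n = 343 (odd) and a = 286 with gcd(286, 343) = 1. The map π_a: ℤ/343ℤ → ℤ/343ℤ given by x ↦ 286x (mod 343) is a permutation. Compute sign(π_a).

-1

Orbit of 162 under x↦286x: [162, 27, 176, 258, 43, 293, 106]… (length divides ord_343(286)).
10 cycles of lengths [98, 98, 98, 14, 14, 14, 2, 2, 2, 1].
343 − 10 = 333 transpositions; sign(π) = (−1)^333 = -1.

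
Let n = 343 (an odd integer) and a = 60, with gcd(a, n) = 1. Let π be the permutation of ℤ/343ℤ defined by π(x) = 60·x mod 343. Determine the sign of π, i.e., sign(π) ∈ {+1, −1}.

Trace 109: π^k(109) = [109, 23, 8, 137, 331, 309, 18] for k=0..6.
π_60 has 7 disjoint cycles with lengths [147, 147, 21, 21, 3, 3, 1] on {0,…,342}.
sign(π) = (−1)^{n − #cycles} = (−1)^{343−7} = (−1)^336 = +1.
Check: (60/343) = +1 by Zolotarev.

+1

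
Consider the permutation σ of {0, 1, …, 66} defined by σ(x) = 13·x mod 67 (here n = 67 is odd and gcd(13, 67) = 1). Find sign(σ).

Orbit of 24 under x↦13x: [24, 44, 36, 66, 54, 32, 14]… (length divides ord_67(13)).
Cycle type of π: 66 + 1; total 2 cycles.
Σ(ℓ_i−1) = 67−2 = 65; sign = (−1)^65 = -1.

-1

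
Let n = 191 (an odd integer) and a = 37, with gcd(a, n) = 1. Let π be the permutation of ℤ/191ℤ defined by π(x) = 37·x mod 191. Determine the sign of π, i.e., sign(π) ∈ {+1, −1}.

Orbit of 38 under x↦37x: [38, 69, 70, 107, 139, 177, 55]… (length divides ord_191(37)).
Cycle type of π: 38×5 + 1; total 6 cycles.
191 − 6 = 185 transpositions; sign(π) = (−1)^185 = -1.
The Jacobi symbol (37|191) = -1 (Zolotarev) agrees.

-1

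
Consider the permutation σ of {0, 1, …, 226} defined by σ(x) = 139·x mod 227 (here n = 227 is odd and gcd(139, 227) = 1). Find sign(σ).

+1

Start at x=133: 133 → 100 → 53 → 103 → 16 → 181 → 189 → … (one orbit).
3 cycles of lengths [113, 113, 1].
With 3 cycles on 227 points, sign = (−1)^{227−3} = +1.
(139|227)_J = +1 (Zolotarev's lemma cross-check).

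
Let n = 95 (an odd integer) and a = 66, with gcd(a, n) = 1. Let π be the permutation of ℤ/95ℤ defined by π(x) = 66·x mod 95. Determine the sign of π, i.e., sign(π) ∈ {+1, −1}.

+1

Orbit of 61 under x↦66x: [61, 36, 1, 66, 81, 26, 6]… (length divides ord_95(66)).
The orbit structure of x ↦ 66x mod 95: 15 orbits of sizes [9, 9, 9, 9, 9, 9, 9, 9, 9, 9, 1, 1, 1, 1, 1].
95 − 15 = 80 transpositions; sign(π) = (−1)^80 = +1.
Check: (66/95) = +1 by Zolotarev.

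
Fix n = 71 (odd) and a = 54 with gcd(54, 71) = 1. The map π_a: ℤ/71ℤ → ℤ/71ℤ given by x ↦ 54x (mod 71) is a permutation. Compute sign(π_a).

Orbit of 54 under x↦54x: [54, 5, 57, 25, 1]… (length divides ord_71(54)).
π_54 has 15 disjoint cycles with lengths [5, 5, 5, 5, 5, 5, 5, 5, 5, 5, 5, 5, 5, 5, 1] on {0,…,70}.
71 − 15 = 56 transpositions; sign(π) = (−1)^56 = +1.
Check: (54/71) = +1 by Zolotarev.

+1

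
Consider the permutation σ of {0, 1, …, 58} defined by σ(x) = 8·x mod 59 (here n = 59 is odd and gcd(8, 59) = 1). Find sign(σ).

Orbit of 32 under x↦8x: [32, 20, 42, 41, 33, 28, 47]… (length divides ord_59(8)).
π_8 has 2 disjoint cycles with lengths [58, 1] on {0,…,58}.
Σ(ℓ_i−1) = 59−2 = 57; sign = (−1)^57 = -1.
(8|59)_J = -1 (Zolotarev's lemma cross-check).

-1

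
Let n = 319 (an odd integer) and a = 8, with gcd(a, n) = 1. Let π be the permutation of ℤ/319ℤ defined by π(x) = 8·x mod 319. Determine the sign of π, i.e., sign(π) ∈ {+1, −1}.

+1

Start at x=245: 245 → 46 → 49 → 73 → 265 → 206 → 53 → … (one orbit).
Cycle lengths of π_8 on ℤ/319ℤ: [140, 140, 28, 10, 1]; 5 cycles in total.
5 cycles on 319: each ℓ→(−1)^(ℓ−1), product (−1)^314 = +1.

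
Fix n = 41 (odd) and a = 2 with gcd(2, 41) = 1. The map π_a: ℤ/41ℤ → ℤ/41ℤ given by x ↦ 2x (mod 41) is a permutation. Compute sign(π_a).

Trace 4: π^k(4) = [4, 8, 16, 32, 23, 5, 10] for k=0..6.
Decompose π into cycles: lengths [20, 20, 1] (3 cycles, including the fixed point 0).
41 − 3 = 38 transpositions; sign(π) = (−1)^38 = +1.

+1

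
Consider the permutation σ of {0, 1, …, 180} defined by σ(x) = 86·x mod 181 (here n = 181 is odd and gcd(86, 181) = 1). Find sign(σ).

Orbit of 27 under x↦86x: [27, 150, 49, 51, 42, 173, 36]… (length divides ord_181(86)).
4 cycles of lengths [60, 60, 60, 1].
sign(π) = (−1)^{n − #cycles} = (−1)^{181−4} = (−1)^177 = -1.

-1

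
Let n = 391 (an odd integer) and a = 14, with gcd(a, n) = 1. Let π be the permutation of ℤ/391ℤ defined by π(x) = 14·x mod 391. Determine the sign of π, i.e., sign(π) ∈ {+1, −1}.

Start at x=213: 213 → 245 → 302 → 318 → 151 → 159 → 271 → … (one orbit).
Decompose π into cycles: lengths [176, 176, 22, 16, 1] (5 cycles, including the fixed point 0).
sign(π) = (−1)^{n − #cycles} = (−1)^{391−5} = (−1)^386 = +1.
Check: (14/391) = +1 by Zolotarev.

+1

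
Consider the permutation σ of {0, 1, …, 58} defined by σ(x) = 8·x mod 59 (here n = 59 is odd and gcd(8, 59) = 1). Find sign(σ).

Trace 47: π^k(47) = [47, 22, 58, 51, 54, 19, 34] for k=0..6.
Decompose π into cycles: lengths [58, 1] (2 cycles, including the fixed point 0).
n − c = 59 − 2 = 57; sign = (−1)^57 = -1.

-1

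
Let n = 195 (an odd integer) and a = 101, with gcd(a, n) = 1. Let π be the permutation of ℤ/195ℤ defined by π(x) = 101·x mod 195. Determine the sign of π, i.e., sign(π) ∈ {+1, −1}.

-1

Orbit of 116 under x↦101x: [116, 16, 56, 1, 101, 61]… (length divides ord_195(101)).
Cycle lengths of π_101 on ℤ/195ℤ: [6, 6, 6, 6, 6, 6, 6, 6, 6, 6, 6, 6, 6, 6, 6, 6, 6, 6, 6, 6, 6, 6, 6, 6, 6, 6, 6, 6, 6, 6, 2, 2, 2, 2, 2, 1, 1, 1, 1, 1]; 40 cycles in total.
40 cycles on 195: each ℓ→(−1)^(ℓ−1), product (−1)^155 = -1.
Check: (101/195) = -1 by Zolotarev.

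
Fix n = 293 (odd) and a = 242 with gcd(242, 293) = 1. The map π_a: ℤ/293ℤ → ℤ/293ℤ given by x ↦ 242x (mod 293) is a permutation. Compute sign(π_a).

-1

Start at x=77: 77 → 175 → 158 → 146 → 172 → 18 → 254 → … (one orbit).
Cycle lengths of π_242 on ℤ/293ℤ: [292, 1]; 2 cycles in total.
n − c = 293 − 2 = 291; sign = (−1)^291 = -1.
Zolotarev: (242|293) = -1, matching the cycle-count sign.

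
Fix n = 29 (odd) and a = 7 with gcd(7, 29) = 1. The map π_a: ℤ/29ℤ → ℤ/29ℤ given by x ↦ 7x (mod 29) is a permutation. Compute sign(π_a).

Start at x=24: 24 → 23 → 16 → 25 → 1 → 7 → 20 → 24 (one orbit).
Decompose π into cycles: lengths [7, 7, 7, 7, 1] (5 cycles, including the fixed point 0).
29 − 5 = 24 transpositions; sign(π) = (−1)^24 = +1.
Zolotarev: (7|29) = +1, matching the cycle-count sign.

+1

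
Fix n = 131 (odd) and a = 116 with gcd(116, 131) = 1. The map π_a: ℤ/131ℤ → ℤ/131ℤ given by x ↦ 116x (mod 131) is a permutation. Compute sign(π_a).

-1

Start at x=8: 8 → 11 → 97 → 117 → 79 → 125 → 90 → … (one orbit).
The orbit structure of x ↦ 116x mod 131: 2 orbits of sizes [130, 1].
Σ(ℓ_i−1) = 131−2 = 129; sign = (−1)^129 = -1.
Via Zolotarev, sign(π_{116}) = (116|131) = -1.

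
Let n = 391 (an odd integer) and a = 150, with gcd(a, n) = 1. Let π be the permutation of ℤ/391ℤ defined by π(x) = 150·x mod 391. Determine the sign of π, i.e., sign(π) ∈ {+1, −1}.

Orbit of 330 under x↦150x: [330, 234, 301, 185, 380, 305, 3]… (length divides ord_391(150)).
Cycle type of π: 176×2 + 16 + 11×2 + 1; total 6 cycles.
With 6 cycles on 391 points, sign = (−1)^{391−6} = -1.
Via Zolotarev, sign(π_{150}) = (150|391) = -1.

-1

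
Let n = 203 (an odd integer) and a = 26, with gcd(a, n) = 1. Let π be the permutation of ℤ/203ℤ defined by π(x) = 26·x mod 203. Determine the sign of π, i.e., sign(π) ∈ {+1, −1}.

Start at x=158: 158 → 48 → 30 → 171 → 183 → 89 → 81 → … (one orbit).
π_26 has 5 disjoint cycles with lengths [84, 84, 28, 6, 1] on {0,…,202}.
n − c = 203 − 5 = 198; sign = (−1)^198 = +1.

+1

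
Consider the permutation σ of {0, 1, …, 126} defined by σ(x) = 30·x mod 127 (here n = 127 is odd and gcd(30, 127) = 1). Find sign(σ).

+1

Start at x=47: 47 → 13 → 9 → 16 → 99 → 49 → 73 → … (one orbit).
Decompose π into cycles: lengths [63, 63, 1] (3 cycles, including the fixed point 0).
sign(π) = (−1)^{n − #cycles} = (−1)^{127−3} = (−1)^124 = +1.
Check: (30/127) = +1 by Zolotarev.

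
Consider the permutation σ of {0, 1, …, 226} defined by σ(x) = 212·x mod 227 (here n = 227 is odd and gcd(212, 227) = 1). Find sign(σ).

+1

Orbit of 120 under x↦212x: [120, 16, 214, 195, 26, 64, 175]… (length divides ord_227(212)).
3 cycles of lengths [113, 113, 1].
3 cycles on 227: each ℓ→(−1)^(ℓ−1), product (−1)^224 = +1.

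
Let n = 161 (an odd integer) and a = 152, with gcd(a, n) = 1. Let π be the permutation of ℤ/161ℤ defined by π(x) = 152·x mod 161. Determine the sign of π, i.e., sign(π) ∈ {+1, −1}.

+1

Trace 95: π^k(95) = [95, 111, 128, 136, 64, 68, 32] for k=0..6.
The orbit structure of x ↦ 152x mod 161: 5 orbits of sizes [66, 66, 22, 6, 1].
5 cycles on 161: each ℓ→(−1)^(ℓ−1), product (−1)^156 = +1.
Via Zolotarev, sign(π_{152}) = (152|161) = +1.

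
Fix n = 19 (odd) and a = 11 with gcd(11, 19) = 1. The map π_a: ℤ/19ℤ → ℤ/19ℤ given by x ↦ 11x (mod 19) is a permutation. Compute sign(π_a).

+1

Start at x=11: 11 → 7 → 1 → 11 (one orbit).
Cycle type of π: 3×6 + 1; total 7 cycles.
Σ(ℓ_i−1) = 19−7 = 12; sign = (−1)^12 = +1.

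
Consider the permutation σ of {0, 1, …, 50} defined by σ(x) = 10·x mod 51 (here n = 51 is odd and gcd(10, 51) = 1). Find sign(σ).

Orbit of 10 under x↦10x: [10, 49, 31, 4, 40, 43, 22]… (length divides ord_51(10)).
6 cycles of lengths [16, 16, 16, 1, 1, 1].
Σ(ℓ_i−1) = 51−6 = 45; sign = (−1)^45 = -1.
The Jacobi symbol (10|51) = -1 (Zolotarev) agrees.

-1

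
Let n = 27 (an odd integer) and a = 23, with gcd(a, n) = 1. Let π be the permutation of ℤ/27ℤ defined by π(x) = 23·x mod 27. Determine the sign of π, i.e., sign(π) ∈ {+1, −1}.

Orbit of 20 under x↦23x: [20, 1, 23, 16, 17, 13, 2]… (length divides ord_27(23)).
Cycle lengths of π_23 on ℤ/27ℤ: [18, 6, 2, 1]; 4 cycles in total.
sign(π) = (−1)^{n − #cycles} = (−1)^{27−4} = (−1)^23 = -1.

-1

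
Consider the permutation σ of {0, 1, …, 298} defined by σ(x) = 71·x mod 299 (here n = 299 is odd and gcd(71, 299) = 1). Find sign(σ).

-1

Trace 70: π^k(70) = [70, 186, 50, 261, 292, 101, 294] for k=0..6.
π_71 has 6 disjoint cycles with lengths [132, 132, 12, 11, 11, 1] on {0,…,298}.
6 cycles on 299: each ℓ→(−1)^(ℓ−1), product (−1)^293 = -1.
(71|299)_J = -1 (Zolotarev's lemma cross-check).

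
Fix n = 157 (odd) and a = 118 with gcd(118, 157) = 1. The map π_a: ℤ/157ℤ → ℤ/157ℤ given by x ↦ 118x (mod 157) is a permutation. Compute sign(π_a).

+1

Orbit of 1 under x↦118x: [1, 118, 108, 27, 46, 90, 101]… (length divides ord_157(118)).
7 cycles of lengths [26, 26, 26, 26, 26, 26, 1].
Σ(ℓ_i−1) = 157−7 = 150; sign = (−1)^150 = +1.
Via Zolotarev, sign(π_{118}) = (118|157) = +1.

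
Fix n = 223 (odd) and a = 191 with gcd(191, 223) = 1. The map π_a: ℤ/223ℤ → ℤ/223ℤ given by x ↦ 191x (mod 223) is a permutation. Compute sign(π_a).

-1

Start at x=13: 13 → 30 → 155 → 169 → 167 → 8 → 190 → … (one orbit).
Cycle lengths of π_191 on ℤ/223ℤ: [74, 74, 74, 1]; 4 cycles in total.
With 4 cycles on 223 points, sign = (−1)^{223−4} = -1.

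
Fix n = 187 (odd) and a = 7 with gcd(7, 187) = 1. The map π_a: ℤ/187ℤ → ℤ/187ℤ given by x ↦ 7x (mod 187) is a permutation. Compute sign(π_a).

+1

Start at x=182: 182 → 152 → 129 → 155 → 150 → 115 → 57 → … (one orbit).
Cycle lengths of π_7 on ℤ/187ℤ: [80, 80, 16, 10, 1]; 5 cycles in total.
n − c = 187 − 5 = 182; sign = (−1)^182 = +1.
The Jacobi symbol (7|187) = +1 (Zolotarev) agrees.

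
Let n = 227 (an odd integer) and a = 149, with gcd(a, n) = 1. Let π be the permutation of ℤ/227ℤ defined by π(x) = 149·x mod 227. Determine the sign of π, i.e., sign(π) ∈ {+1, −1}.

-1

Trace 198: π^k(198) = [198, 219, 170, 133, 68, 144, 118] for k=0..6.
Decompose π into cycles: lengths [226, 1] (2 cycles, including the fixed point 0).
n − c = 227 − 2 = 225; sign = (−1)^225 = -1.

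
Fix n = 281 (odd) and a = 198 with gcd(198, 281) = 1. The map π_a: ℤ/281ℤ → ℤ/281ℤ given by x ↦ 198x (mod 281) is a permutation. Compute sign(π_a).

Start at x=152: 152 → 29 → 122 → 271 → 268 → 236 → 82 → … (one orbit).
Decompose π into cycles: lengths [280, 1] (2 cycles, including the fixed point 0).
Σ(ℓ_i−1) = 281−2 = 279; sign = (−1)^279 = -1.

-1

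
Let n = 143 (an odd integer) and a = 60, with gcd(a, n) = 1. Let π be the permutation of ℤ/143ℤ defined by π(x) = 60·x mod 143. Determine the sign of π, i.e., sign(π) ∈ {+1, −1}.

Orbit of 103 under x↦60x: [103, 31, 1, 60, 25, 70, 53]… (length divides ord_143(60)).
π_60 has 12 disjoint cycles with lengths [20, 20, 20, 20, 20, 20, 5, 5, 4, 4, 4, 1] on {0,…,142}.
sign(π) = (−1)^{n − #cycles} = (−1)^{143−12} = (−1)^131 = -1.
Via Zolotarev, sign(π_{60}) = (60|143) = -1.

-1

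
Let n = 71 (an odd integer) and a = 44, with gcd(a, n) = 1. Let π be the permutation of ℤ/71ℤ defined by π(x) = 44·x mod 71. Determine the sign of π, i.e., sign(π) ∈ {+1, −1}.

Trace 57: π^k(57) = [57, 23, 18, 11, 58, 67, 37] for k=0..6.
2 cycles of lengths [70, 1].
n − c = 71 − 2 = 69; sign = (−1)^69 = -1.

-1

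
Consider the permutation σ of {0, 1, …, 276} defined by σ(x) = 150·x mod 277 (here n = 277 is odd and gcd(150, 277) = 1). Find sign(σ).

Start at x=75: 75 → 170 → 16 → 184 → 177 → 235 → 71 → … (one orbit).
Cycle lengths of π_150 on ℤ/277ℤ: [276, 1]; 2 cycles in total.
n − c = 277 − 2 = 275; sign = (−1)^275 = -1.
Via Zolotarev, sign(π_{150}) = (150|277) = -1.

-1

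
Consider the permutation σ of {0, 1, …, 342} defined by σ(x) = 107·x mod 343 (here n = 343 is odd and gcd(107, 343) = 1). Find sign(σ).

Trace 319: π^k(319) = [319, 176, 310, 242, 169, 247, 18] for k=0..6.
Cycle lengths of π_107 on ℤ/343ℤ: [147, 147, 21, 21, 3, 3, 1]; 7 cycles in total.
n − c = 343 − 7 = 336; sign = (−1)^336 = +1.
The Jacobi symbol (107|343) = +1 (Zolotarev) agrees.

+1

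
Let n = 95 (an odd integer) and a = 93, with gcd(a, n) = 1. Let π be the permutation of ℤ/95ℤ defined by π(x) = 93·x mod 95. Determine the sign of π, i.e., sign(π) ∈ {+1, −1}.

Start at x=92: 92 → 6 → 83 → 24 → 47 → 1 → 93 → … (one orbit).
Decompose π into cycles: lengths [36, 36, 9, 9, 4, 1] (6 cycles, including the fixed point 0).
Σ(ℓ_i−1) = 95−6 = 89; sign = (−1)^89 = -1.

-1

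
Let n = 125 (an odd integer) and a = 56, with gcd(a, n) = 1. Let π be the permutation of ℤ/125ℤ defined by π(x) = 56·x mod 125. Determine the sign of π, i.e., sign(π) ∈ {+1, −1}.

Orbit of 91 under x↦56x: [91, 96, 1, 56, 11, 116, 121]… (length divides ord_125(56)).
Decompose π into cycles: lengths [25, 25, 25, 25, 5, 5, 5, 5, 1, 1, 1, 1, 1] (13 cycles, including the fixed point 0).
With 13 cycles on 125 points, sign = (−1)^{125−13} = +1.
Zolotarev: (56|125) = +1, matching the cycle-count sign.

+1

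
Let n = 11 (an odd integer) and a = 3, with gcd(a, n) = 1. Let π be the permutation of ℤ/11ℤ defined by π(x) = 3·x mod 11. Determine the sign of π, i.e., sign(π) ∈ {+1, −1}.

+1

Start at x=1: 1 → 3 → 9 → 5 → 4 → 1 (one orbit).
The orbit structure of x ↦ 3x mod 11: 3 orbits of sizes [5, 5, 1].
n − c = 11 − 3 = 8; sign = (−1)^8 = +1.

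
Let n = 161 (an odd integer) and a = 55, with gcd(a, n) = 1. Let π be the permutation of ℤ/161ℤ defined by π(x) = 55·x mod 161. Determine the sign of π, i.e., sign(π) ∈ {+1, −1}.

Orbit of 146 under x↦55x: [146, 141, 27, 36, 48, 64, 139]… (length divides ord_161(55)).
Decompose π into cycles: lengths [22, 22, 22, 22, 22, 22, 11, 11, 2, 2, 2, 1] (12 cycles, including the fixed point 0).
sign(π) = (−1)^{n − #cycles} = (−1)^{161−12} = (−1)^149 = -1.

-1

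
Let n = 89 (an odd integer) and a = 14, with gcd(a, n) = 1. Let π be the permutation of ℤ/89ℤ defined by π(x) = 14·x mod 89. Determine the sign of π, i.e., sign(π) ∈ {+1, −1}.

-1

Start at x=30: 30 → 64 → 6 → 84 → 19 → 88 → 75 → … (one orbit).
Decompose π into cycles: lengths [88, 1] (2 cycles, including the fixed point 0).
Σ(ℓ_i−1) = 89−2 = 87; sign = (−1)^87 = -1.
Check: (14/89) = -1 by Zolotarev.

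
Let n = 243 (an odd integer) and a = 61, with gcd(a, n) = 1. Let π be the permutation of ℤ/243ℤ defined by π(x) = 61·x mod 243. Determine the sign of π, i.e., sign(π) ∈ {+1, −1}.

+1

Trace 178: π^k(178) = [178, 166, 163, 223, 238, 181, 106] for k=0..6.
π_61 has 11 disjoint cycles with lengths [81, 81, 27, 27, 9, 9, 3, 3, 1, 1, 1] on {0,…,242}.
11 cycles on 243: each ℓ→(−1)^(ℓ−1), product (−1)^232 = +1.
The Jacobi symbol (61|243) = +1 (Zolotarev) agrees.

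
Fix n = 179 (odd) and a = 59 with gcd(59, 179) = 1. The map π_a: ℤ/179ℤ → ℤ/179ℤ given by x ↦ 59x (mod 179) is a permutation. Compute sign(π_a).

Start at x=100: 100 → 172 → 124 → 156 → 75 → 129 → 93 → … (one orbit).
3 cycles of lengths [89, 89, 1].
Σ(ℓ_i−1) = 179−3 = 176; sign = (−1)^176 = +1.

+1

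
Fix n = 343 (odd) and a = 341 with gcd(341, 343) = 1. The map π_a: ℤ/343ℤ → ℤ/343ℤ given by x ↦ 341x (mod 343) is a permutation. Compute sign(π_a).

Trace 251: π^k(251) = [251, 184, 318, 50, 243, 200, 286] for k=0..6.
Decompose π into cycles: lengths [294, 42, 6, 1] (4 cycles, including the fixed point 0).
sign(π) = (−1)^{n − #cycles} = (−1)^{343−4} = (−1)^339 = -1.

-1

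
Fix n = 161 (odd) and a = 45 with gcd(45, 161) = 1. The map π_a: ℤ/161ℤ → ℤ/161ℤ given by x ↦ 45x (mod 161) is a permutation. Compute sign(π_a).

+1

Start at x=68: 68 → 1 → 45 → 93 → 160 → 116 → 68 (one orbit).
Decompose π into cycles: lengths [6, 6, 6, 6, 6, 6, 6, 6, 6, 6, 6, 6, 6, 6, 6, 6, 6, 6, 6, 6, 6, 6, 6, 2, 2, 2, 2, 2, 2, 2, 2, 2, 2, 2, 1] (35 cycles, including the fixed point 0).
n − c = 161 − 35 = 126; sign = (−1)^126 = +1.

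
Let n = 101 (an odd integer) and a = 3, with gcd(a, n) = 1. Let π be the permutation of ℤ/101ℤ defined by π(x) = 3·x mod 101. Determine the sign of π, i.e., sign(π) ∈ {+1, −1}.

Orbit of 17 under x↦3x: [17, 51, 52, 55, 64, 91, 71]… (length divides ord_101(3)).
The orbit structure of x ↦ 3x mod 101: 2 orbits of sizes [100, 1].
2 cycles on 101: each ℓ→(−1)^(ℓ−1), product (−1)^99 = -1.

-1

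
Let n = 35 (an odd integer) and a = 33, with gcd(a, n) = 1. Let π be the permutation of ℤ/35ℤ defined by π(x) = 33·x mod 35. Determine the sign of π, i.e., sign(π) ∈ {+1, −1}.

+1

Trace 3: π^k(3) = [3, 29, 12, 11, 13, 9, 17] for k=0..6.
Decompose π into cycles: lengths [12, 12, 6, 4, 1] (5 cycles, including the fixed point 0).
n − c = 35 − 5 = 30; sign = (−1)^30 = +1.
Zolotarev: (33|35) = +1, matching the cycle-count sign.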